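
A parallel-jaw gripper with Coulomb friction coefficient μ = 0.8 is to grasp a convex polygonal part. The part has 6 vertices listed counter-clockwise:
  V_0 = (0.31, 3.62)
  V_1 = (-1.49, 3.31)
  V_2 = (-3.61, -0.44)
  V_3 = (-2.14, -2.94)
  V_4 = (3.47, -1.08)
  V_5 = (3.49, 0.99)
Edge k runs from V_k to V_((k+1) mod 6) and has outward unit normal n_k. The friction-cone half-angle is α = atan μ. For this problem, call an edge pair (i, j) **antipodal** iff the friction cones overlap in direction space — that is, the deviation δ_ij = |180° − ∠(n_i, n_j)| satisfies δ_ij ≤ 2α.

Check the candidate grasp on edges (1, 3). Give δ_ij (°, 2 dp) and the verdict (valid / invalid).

δ = 42.18°, valid

α = atan 0.8 = 38.66°;  2α = 77.32°
edge 1: e_1 = (-2.12, -3.75);  n_1 = (-0.8705, +0.4921)
edge 3: e_3 = (+5.61, +1.86);  n_3 = (+0.3147, -0.9492)
∠(n_1, n_3) = 137.82°
δ = |180° − 137.82°| = 42.18°
42.18° ≤ 2α = 77.32°  →  valid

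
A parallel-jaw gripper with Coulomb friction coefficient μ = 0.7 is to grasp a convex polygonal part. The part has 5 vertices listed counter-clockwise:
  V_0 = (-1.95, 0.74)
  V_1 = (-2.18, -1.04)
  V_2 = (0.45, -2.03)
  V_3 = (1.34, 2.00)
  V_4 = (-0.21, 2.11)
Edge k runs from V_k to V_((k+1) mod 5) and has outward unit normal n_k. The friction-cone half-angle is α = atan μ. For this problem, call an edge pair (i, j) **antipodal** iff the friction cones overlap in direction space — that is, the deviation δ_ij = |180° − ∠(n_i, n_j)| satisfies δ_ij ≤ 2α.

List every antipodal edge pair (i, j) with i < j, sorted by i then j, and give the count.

count = 4; pairs: (0,2), (1,3), (1,4), (2,4)

α = atan 0.7 = 34.99°;  2α = 69.98°
n_0 = (-0.9918, +0.1281)
n_1 = (-0.3523, -0.9359)
n_2 = (+0.9765, -0.2156)
n_3 = (+0.0708, +0.9975)
n_4 = (-0.6186, +0.7857)
  (0,1): δ = 103.27°  ·
  (0,2): δ = 5.09°  ✓
  (0,3): δ = 93.30°  ·
  (0,4): δ = 135.58°  ·
  (1,2): δ = 81.83°  ·
  (1,3): δ = 16.57°  ✓
  (1,4): δ = 58.84°  ✓
  (2,3): δ = 81.61°  ·
  (2,4): δ = 39.33°  ✓
  (3,4): δ = 137.73°  ·
antipodal pairs: 4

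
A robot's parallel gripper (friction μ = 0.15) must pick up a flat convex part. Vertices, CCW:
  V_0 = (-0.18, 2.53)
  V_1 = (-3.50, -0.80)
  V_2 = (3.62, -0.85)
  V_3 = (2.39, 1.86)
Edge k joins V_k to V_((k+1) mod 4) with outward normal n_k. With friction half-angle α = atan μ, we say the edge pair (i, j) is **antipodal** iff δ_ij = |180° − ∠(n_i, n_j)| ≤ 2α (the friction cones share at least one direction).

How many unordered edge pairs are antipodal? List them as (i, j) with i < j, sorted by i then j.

count = 1; pairs: (1,3)

α = atan 0.15 = 8.53°;  2α = 17.06°
n_0 = (-0.7082, +0.7060)
n_1 = (-0.0070, -1.0000)
n_2 = (+0.9106, +0.4133)
n_3 = (+0.2523, +0.9677)
  (0,1): δ = 45.49°  ·
  (0,2): δ = 69.33°  ·
  (0,3): δ = 120.30°  ·
  (1,2): δ = 65.19°  ·
  (1,3): δ = 14.21°  ✓
  (2,3): δ = 129.02°  ·
antipodal pairs: 1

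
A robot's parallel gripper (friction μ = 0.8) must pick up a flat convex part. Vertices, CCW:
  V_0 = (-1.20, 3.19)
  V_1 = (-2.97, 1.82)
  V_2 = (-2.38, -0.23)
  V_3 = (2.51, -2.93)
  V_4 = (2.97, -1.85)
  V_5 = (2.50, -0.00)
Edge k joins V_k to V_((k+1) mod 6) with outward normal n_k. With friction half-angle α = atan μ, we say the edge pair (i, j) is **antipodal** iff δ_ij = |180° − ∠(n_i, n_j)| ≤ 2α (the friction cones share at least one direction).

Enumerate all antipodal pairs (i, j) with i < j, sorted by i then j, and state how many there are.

α = atan 0.8 = 38.66°;  2α = 77.32°
n_0 = (-0.6121, +0.7908)
n_1 = (-0.9610, -0.2766)
n_2 = (-0.4834, -0.8754)
n_3 = (+0.9200, -0.3919)
n_4 = (+0.9692, +0.2462)
n_5 = (+0.6530, +0.7574)
  (0,1): δ = 111.68°  ·
  (0,2): δ = 66.65°  ✓
  (0,3): δ = 29.19°  ✓
  (0,4): δ = 66.51°  ✓
  (0,5): δ = 101.49°  ·
  (1,2): δ = 134.96°  ·
  (1,3): δ = 39.13°  ✓
  (1,4): δ = 1.80°  ✓
  (1,5): δ = 33.18°  ✓
  (2,3): δ = 84.17°  ·
  (2,4): δ = 46.84°  ✓
  (2,5): δ = 11.86°  ✓
  (3,4): δ = 142.67°  ·
  (3,5): δ = 107.70°  ·
  (4,5): δ = 145.02°  ·
antipodal pairs: 8

count = 8; pairs: (0,2), (0,3), (0,4), (1,3), (1,4), (1,5), (2,4), (2,5)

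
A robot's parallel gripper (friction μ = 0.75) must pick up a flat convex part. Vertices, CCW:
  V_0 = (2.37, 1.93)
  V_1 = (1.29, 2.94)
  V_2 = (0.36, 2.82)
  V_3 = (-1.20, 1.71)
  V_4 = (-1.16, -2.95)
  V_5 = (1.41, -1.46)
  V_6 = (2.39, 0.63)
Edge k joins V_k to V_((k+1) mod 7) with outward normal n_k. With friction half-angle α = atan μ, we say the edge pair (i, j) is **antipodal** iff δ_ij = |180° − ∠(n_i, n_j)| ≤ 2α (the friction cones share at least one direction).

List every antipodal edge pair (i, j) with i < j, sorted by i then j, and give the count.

α = atan 0.75 = 36.87°;  2α = 73.74°
n_0 = (+0.6830, +0.7304)
n_1 = (-0.1280, +0.9918)
n_2 = (-0.5798, +0.8148)
n_3 = (-1.0000, -0.0086)
n_4 = (+0.5016, -0.8651)
n_5 = (+0.9054, -0.4245)
n_6 = (+0.9999, +0.0154)
  (0,1): δ = 129.57°  ·
  (0,2): δ = 101.48°  ·
  (0,3): δ = 46.43°  ✓
  (0,4): δ = 73.19°  ✓
  (0,5): δ = 107.96°  ·
  (0,6): δ = 133.96°  ·
  (1,2): δ = 151.92°  ·
  (1,3): δ = 96.86°  ·
  (1,4): δ = 22.75°  ✓
  (1,5): δ = 57.53°  ✓
  (1,6): δ = 83.53°  ·
  (2,3): δ = 124.94°  ·
  (2,4): δ = 5.33°  ✓
  (2,5): δ = 29.44°  ✓
  (2,6): δ = 55.45°  ✓
  (3,4): δ = 60.39°  ✓
  (3,5): δ = 25.61°  ✓
  (3,6): δ = 0.39°  ✓
  (4,5): δ = 145.23°  ·
  (4,6): δ = 119.22°  ·
  (5,6): δ = 154.00°  ·
antipodal pairs: 10

count = 10; pairs: (0,3), (0,4), (1,4), (1,5), (2,4), (2,5), (2,6), (3,4), (3,5), (3,6)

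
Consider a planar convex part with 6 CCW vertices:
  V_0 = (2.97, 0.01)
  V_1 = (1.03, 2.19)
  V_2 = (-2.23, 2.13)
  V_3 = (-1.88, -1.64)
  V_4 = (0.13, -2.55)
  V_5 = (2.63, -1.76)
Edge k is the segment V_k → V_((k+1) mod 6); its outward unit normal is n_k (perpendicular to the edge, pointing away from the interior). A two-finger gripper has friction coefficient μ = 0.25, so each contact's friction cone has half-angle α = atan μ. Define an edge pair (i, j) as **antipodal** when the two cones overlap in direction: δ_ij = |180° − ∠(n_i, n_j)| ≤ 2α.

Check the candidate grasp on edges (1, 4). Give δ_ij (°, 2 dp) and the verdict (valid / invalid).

α = atan 0.25 = 14.04°;  2α = 28.07°
edge 1: e_1 = (-3.26, -0.06);  n_1 = (-0.0184, +0.9998)
edge 4: e_4 = (+2.50, +0.79);  n_4 = (+0.3013, -0.9535)
∠(n_1, n_4) = 163.52°
δ = |180° − 163.52°| = 16.48°
16.48° ≤ 2α = 28.07°  →  valid

δ = 16.48°, valid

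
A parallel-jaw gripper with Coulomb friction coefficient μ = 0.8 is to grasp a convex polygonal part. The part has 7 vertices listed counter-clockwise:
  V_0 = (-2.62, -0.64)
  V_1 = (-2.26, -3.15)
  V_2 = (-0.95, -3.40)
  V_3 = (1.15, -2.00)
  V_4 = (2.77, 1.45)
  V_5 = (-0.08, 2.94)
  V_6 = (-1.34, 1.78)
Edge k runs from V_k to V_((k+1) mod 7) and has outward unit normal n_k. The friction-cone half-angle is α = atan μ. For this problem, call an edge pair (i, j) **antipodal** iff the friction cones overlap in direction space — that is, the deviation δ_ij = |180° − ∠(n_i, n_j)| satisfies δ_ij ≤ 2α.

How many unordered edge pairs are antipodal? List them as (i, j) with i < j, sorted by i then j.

α = atan 0.8 = 38.66°;  2α = 77.32°
n_0 = (-0.9899, -0.1420)
n_1 = (-0.1875, -0.9823)
n_2 = (+0.5547, -0.8321)
n_3 = (+0.9052, -0.4250)
n_4 = (+0.4633, +0.8862)
n_5 = (-0.6773, +0.7357)
n_6 = (-0.8840, +0.4676)
  (0,1): δ = 108.97°  ·
  (0,2): δ = 64.47°  ✓
  (0,3): δ = 33.32°  ✓
  (0,4): δ = 54.24°  ✓
  (0,5): δ = 124.47°  ·
  (0,6): δ = 143.96°  ·
  (1,2): δ = 135.51°  ·
  (1,3): δ = 104.35°  ·
  (1,4): δ = 16.80°  ✓
  (1,5): δ = 53.44°  ✓
  (1,6): δ = 72.93°  ✓
  (2,3): δ = 148.84°  ·
  (2,4): δ = 61.29°  ✓
  (2,5): δ = 8.94°  ✓
  (2,6): δ = 28.43°  ✓
  (3,4): δ = 92.45°  ·
  (3,5): δ = 22.21°  ✓
  (3,6): δ = 2.72°  ✓
  (4,5): δ = 109.77°  ·
  (4,6): δ = 90.27°  ·
  (5,6): δ = 160.51°  ·
antipodal pairs: 11

count = 11; pairs: (0,2), (0,3), (0,4), (1,4), (1,5), (1,6), (2,4), (2,5), (2,6), (3,5), (3,6)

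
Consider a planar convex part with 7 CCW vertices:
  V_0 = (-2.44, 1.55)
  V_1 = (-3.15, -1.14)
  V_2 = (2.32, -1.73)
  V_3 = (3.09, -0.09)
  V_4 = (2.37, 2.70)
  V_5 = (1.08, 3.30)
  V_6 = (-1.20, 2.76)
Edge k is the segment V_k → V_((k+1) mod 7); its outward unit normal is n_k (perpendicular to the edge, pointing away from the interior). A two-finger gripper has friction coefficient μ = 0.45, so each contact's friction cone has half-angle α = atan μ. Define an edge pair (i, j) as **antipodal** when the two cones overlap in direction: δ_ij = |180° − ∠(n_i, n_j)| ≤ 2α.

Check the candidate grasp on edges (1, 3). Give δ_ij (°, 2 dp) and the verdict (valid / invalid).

δ = 69.37°, invalid

α = atan 0.45 = 24.23°;  2α = 48.46°
edge 1: e_1 = (+5.47, -0.59);  n_1 = (-0.1072, -0.9942)
edge 3: e_3 = (-0.72, +2.79);  n_3 = (+0.9683, +0.2499)
∠(n_1, n_3) = 110.63°
δ = |180° − 110.63°| = 69.37°
69.37° > 2α = 48.46°  →  invalid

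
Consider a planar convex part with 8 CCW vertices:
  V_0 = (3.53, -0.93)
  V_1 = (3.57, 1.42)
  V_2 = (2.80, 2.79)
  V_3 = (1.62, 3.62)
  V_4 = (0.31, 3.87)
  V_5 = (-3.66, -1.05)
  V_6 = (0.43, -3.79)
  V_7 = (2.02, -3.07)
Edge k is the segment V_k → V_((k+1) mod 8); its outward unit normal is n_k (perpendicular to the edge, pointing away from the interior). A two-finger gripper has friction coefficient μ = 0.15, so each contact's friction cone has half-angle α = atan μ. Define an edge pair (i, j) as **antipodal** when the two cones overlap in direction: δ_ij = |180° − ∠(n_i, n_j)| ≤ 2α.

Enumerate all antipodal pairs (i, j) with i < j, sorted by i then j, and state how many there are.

α = atan 0.15 = 8.53°;  2α = 17.06°
n_0 = (+0.9999, -0.0170)
n_1 = (+0.8717, +0.4900)
n_2 = (+0.5753, +0.8179)
n_3 = (+0.1875, +0.9823)
n_4 = (-0.7782, +0.6280)
n_5 = (-0.5566, -0.8308)
n_6 = (+0.4125, -0.9110)
n_7 = (+0.8171, -0.5765)
  (0,1): δ = 149.69°  ·
  (0,2): δ = 124.15°  ·
  (0,3): δ = 99.83°  ·
  (0,4): δ = 37.93°  ·
  (0,5): δ = 57.16°  ·
  (0,6): δ = 115.34°  ·
  (0,7): δ = 145.77°  ·
  (1,2): δ = 154.46°  ·
  (1,3): δ = 130.14°  ·
  (1,4): δ = 68.24°  ·
  (1,5): δ = 26.84°  ·
  (1,6): δ = 85.02°  ·
  (1,7): δ = 115.46°  ·
  (2,3): δ = 155.68°  ·
  (2,4): δ = 93.78°  ·
  (2,5): δ = 1.30°  ✓
  (2,6): δ = 59.48°  ·
  (2,7): δ = 89.92°  ·
  (3,4): δ = 118.10°  ·
  (3,5): δ = 23.01°  ·
  (3,6): δ = 35.17°  ·
  (3,7): δ = 65.60°  ·
  (4,5): δ = 84.92°  ·
  (4,6): δ = 26.74°  ·
  (4,7): δ = 3.69°  ✓
  (5,6): δ = 121.82°  ·
  (5,7): δ = 91.39°  ·
  (6,7): δ = 149.57°  ·
antipodal pairs: 2

count = 2; pairs: (2,5), (4,7)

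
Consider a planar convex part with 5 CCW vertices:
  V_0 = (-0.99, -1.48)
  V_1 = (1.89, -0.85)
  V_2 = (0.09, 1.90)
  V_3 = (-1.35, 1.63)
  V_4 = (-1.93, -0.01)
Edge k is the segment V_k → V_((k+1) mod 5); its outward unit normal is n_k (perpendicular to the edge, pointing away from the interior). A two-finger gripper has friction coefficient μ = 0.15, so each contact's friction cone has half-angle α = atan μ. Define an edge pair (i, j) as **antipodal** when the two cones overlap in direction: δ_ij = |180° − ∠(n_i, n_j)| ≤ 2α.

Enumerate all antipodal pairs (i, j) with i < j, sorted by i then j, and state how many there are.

α = atan 0.15 = 8.53°;  2α = 17.06°
n_0 = (+0.2137, -0.9769)
n_1 = (+0.8367, +0.5477)
n_2 = (-0.1843, +0.9829)
n_3 = (-0.9428, +0.3334)
n_4 = (-0.8425, -0.5387)
  (0,1): δ = 69.13°  ·
  (0,2): δ = 1.72°  ✓
  (0,3): δ = 58.18°  ·
  (0,4): δ = 110.26°  ·
  (1,2): δ = 112.59°  ·
  (1,3): δ = 52.68°  ·
  (1,4): δ = 0.61°  ✓
  (2,3): δ = 120.10°  ·
  (2,4): δ = 68.02°  ·
  (3,4): δ = 127.93°  ·
antipodal pairs: 2

count = 2; pairs: (0,2), (1,4)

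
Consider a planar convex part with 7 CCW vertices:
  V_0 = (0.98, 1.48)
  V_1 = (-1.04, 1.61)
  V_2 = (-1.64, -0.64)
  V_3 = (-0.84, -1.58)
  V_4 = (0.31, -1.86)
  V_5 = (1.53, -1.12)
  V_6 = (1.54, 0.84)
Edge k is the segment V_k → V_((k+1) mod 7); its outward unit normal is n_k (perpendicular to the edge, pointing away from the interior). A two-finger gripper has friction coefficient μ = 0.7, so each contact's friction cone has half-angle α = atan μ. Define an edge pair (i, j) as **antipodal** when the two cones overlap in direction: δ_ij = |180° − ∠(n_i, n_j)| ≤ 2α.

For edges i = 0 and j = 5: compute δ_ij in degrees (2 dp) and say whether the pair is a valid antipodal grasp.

α = atan 0.7 = 34.99°;  2α = 69.98°
edge 0: e_0 = (-2.02, +0.13);  n_0 = (+0.0642, +0.9979)
edge 5: e_5 = (+0.01, +1.96);  n_5 = (+1.0000, -0.0051)
∠(n_0, n_5) = 86.61°
δ = |180° − 86.61°| = 93.39°
93.39° > 2α = 69.98°  →  invalid

δ = 93.39°, invalid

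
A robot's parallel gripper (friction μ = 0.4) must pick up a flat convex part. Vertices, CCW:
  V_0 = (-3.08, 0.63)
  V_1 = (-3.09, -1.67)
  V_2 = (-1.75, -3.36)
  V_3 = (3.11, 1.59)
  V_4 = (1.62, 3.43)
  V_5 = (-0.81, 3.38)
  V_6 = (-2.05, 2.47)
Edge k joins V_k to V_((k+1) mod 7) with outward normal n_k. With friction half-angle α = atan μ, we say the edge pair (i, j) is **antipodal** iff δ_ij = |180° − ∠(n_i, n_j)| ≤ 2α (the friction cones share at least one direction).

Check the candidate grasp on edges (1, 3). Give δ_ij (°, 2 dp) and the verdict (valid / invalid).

α = atan 0.4 = 21.80°;  2α = 43.60°
edge 1: e_1 = (+1.34, -1.69);  n_1 = (-0.7836, -0.6213)
edge 3: e_3 = (-1.49, +1.84);  n_3 = (+0.7771, +0.6293)
∠(n_1, n_3) = 179.41°
δ = |180° − 179.41°| = 0.59°
0.59° ≤ 2α = 43.60°  →  valid

δ = 0.59°, valid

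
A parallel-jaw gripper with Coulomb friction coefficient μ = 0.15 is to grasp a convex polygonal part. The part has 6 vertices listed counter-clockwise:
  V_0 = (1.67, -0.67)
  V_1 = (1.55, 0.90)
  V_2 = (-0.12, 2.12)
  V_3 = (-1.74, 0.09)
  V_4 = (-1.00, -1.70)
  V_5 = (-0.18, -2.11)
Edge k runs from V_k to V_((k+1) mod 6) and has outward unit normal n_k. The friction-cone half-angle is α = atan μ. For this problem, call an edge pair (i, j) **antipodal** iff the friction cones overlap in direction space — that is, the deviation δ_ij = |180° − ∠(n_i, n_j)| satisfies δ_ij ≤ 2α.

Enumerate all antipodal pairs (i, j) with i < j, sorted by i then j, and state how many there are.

count = 2; pairs: (1,4), (2,5)

α = atan 0.15 = 8.53°;  2α = 17.06°
n_0 = (+0.9971, +0.0762)
n_1 = (+0.5899, +0.8075)
n_2 = (-0.7816, +0.6238)
n_3 = (-0.9241, -0.3820)
n_4 = (-0.4472, -0.8944)
n_5 = (+0.6142, -0.7891)
  (0,1): δ = 130.52°  ·
  (0,2): δ = 42.96°  ·
  (0,3): δ = 18.09°  ·
  (0,4): δ = 59.06°  ·
  (0,5): δ = 123.53°  ·
  (1,2): δ = 92.44°  ·
  (1,3): δ = 31.39°  ·
  (1,4): δ = 9.58°  ✓
  (1,5): δ = 74.05°  ·
  (2,3): δ = 118.95°  ·
  (2,4): δ = 77.97°  ·
  (2,5): δ = 13.51°  ✓
  (3,4): δ = 139.03°  ·
  (3,5): δ = 74.56°  ·
  (4,5): δ = 115.54°  ·
antipodal pairs: 2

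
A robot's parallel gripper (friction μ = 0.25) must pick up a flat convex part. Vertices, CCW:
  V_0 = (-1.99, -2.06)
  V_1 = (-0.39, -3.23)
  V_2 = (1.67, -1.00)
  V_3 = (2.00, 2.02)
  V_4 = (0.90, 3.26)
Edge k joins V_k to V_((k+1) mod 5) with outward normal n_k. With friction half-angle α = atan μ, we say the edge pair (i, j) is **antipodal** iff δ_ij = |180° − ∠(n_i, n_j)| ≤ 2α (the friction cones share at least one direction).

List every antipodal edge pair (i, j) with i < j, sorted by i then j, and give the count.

count = 3; pairs: (0,3), (1,4), (2,4)

α = atan 0.25 = 14.04°;  2α = 28.07°
n_0 = (-0.5903, -0.8072)
n_1 = (+0.7346, -0.6786)
n_2 = (+0.9941, -0.1086)
n_3 = (+0.7481, +0.6636)
n_4 = (-0.8787, +0.4773)
  (0,1): δ = 96.55°  ·
  (0,2): δ = 60.06°  ·
  (0,3): δ = 12.25°  ✓
  (0,4): δ = 97.66°  ·
  (1,2): δ = 143.51°  ·
  (1,3): δ = 95.69°  ·
  (1,4): δ = 14.22°  ✓
  (2,3): δ = 132.19°  ·
  (2,4): δ = 22.28°  ✓
  (3,4): δ = 70.09°  ·
antipodal pairs: 3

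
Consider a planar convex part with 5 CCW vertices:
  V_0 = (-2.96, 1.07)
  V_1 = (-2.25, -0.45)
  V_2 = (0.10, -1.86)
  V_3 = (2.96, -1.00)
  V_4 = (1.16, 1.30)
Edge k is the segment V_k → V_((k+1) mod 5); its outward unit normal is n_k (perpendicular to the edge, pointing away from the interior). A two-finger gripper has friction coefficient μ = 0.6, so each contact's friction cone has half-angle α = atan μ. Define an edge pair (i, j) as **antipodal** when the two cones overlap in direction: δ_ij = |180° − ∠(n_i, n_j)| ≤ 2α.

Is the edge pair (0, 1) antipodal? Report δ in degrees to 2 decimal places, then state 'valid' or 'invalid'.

α = atan 0.6 = 30.96°;  2α = 61.93°
edge 0: e_0 = (+0.71, -1.52);  n_0 = (-0.9060, -0.4232)
edge 1: e_1 = (+2.35, -1.41);  n_1 = (-0.5145, -0.8575)
∠(n_0, n_1) = 34.00°
δ = |180° − 34.00°| = 146.00°
146.00° > 2α = 61.93°  →  invalid

δ = 146.00°, invalid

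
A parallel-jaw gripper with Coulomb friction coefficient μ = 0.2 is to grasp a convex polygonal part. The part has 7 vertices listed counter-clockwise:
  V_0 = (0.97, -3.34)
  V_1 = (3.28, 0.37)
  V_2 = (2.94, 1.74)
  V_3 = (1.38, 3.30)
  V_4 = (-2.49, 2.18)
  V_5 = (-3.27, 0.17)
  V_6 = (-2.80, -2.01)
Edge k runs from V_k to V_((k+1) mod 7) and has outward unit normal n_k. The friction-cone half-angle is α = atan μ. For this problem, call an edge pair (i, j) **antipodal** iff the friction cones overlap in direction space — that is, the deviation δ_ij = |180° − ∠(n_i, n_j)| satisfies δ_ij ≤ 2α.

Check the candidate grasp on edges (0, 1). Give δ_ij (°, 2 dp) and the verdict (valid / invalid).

δ = 134.15°, invalid

α = atan 0.2 = 11.31°;  2α = 22.62°
edge 0: e_0 = (+2.31, +3.71);  n_0 = (+0.8489, -0.5286)
edge 1: e_1 = (-0.34, +1.37);  n_1 = (+0.9706, +0.2409)
∠(n_0, n_1) = 45.85°
δ = |180° − 45.85°| = 134.15°
134.15° > 2α = 22.62°  →  invalid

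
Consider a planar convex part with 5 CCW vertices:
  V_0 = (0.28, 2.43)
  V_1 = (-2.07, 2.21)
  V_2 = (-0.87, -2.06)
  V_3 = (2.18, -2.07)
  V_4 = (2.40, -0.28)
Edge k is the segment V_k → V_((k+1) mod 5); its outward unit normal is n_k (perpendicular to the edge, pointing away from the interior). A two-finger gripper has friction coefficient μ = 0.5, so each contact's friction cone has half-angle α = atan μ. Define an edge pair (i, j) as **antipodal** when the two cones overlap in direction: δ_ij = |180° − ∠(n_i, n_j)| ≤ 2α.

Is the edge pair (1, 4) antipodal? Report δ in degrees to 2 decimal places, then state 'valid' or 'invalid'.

δ = 22.34°, valid

α = atan 0.5 = 26.57°;  2α = 53.13°
edge 1: e_1 = (+1.20, -4.27);  n_1 = (-0.9627, -0.2705)
edge 4: e_4 = (-2.12, +2.71);  n_4 = (+0.7876, +0.6162)
∠(n_1, n_4) = 157.66°
δ = |180° − 157.66°| = 22.34°
22.34° ≤ 2α = 53.13°  →  valid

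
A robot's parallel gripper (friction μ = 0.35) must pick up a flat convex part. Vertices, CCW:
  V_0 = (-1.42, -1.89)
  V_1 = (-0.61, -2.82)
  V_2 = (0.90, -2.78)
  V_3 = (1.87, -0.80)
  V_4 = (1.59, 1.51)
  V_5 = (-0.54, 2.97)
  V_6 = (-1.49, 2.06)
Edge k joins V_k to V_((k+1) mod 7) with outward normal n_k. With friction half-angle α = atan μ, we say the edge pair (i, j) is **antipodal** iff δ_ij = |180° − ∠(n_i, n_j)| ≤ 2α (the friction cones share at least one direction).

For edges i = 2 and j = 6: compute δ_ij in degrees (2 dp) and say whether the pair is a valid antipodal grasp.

α = atan 0.35 = 19.29°;  2α = 38.58°
edge 2: e_2 = (+0.97, +1.98);  n_2 = (+0.8980, -0.4399)
edge 6: e_6 = (+0.07, -3.95);  n_6 = (-0.9998, -0.0177)
∠(n_2, n_6) = 152.88°
δ = |180° − 152.88°| = 27.12°
27.12° ≤ 2α = 38.58°  →  valid

δ = 27.12°, valid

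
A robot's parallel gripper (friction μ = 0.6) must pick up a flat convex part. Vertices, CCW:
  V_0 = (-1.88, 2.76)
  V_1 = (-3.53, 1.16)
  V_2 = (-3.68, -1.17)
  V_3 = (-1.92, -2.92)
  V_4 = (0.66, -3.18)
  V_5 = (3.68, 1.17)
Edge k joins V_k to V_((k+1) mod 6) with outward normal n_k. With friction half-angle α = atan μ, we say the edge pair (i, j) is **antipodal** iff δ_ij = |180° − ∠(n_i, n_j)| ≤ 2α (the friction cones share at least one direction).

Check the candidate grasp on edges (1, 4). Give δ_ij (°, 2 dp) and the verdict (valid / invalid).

α = atan 0.6 = 30.96°;  2α = 61.93°
edge 1: e_1 = (-0.15, -2.33);  n_1 = (-0.9979, +0.0642)
edge 4: e_4 = (+3.02, +4.35);  n_4 = (+0.8214, -0.5703)
∠(n_1, n_4) = 148.91°
δ = |180° − 148.91°| = 31.09°
31.09° ≤ 2α = 61.93°  →  valid

δ = 31.09°, valid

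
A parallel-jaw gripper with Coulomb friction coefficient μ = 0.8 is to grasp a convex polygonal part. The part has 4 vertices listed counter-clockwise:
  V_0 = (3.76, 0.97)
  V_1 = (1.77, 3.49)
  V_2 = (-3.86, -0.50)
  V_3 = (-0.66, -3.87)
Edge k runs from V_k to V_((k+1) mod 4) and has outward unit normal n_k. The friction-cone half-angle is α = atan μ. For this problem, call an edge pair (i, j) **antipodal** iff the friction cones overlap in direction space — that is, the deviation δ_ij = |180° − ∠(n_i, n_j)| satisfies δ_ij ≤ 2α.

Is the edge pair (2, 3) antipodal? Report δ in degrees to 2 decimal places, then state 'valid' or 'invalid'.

α = atan 0.8 = 38.66°;  2α = 77.32°
edge 2: e_2 = (+3.20, -3.37);  n_2 = (-0.7252, -0.6886)
edge 3: e_3 = (+4.42, +4.84);  n_3 = (+0.7384, -0.6743)
∠(n_2, n_3) = 94.08°
δ = |180° − 94.08°| = 85.92°
85.92° > 2α = 77.32°  →  invalid

δ = 85.92°, invalid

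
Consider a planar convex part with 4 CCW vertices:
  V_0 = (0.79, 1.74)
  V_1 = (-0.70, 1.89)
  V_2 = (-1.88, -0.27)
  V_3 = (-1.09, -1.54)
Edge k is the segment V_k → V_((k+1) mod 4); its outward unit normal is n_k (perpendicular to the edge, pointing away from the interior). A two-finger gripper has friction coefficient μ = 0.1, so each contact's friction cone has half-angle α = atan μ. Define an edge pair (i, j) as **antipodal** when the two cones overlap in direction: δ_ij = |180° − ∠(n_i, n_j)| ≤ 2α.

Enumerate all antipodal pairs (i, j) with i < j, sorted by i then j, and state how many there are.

α = atan 0.1 = 5.71°;  2α = 11.42°
n_0 = (+0.1002, +0.9950)
n_1 = (-0.8776, +0.4794)
n_2 = (-0.8491, -0.5282)
n_3 = (+0.8676, -0.4973)
  (0,1): δ = 112.90°  ·
  (0,2): δ = 52.37°  ·
  (0,3): δ = 65.93°  ·
  (1,2): δ = 119.47°  ·
  (1,3): δ = 1.17°  ✓
  (2,3): δ = 61.70°  ·
antipodal pairs: 1

count = 1; pairs: (1,3)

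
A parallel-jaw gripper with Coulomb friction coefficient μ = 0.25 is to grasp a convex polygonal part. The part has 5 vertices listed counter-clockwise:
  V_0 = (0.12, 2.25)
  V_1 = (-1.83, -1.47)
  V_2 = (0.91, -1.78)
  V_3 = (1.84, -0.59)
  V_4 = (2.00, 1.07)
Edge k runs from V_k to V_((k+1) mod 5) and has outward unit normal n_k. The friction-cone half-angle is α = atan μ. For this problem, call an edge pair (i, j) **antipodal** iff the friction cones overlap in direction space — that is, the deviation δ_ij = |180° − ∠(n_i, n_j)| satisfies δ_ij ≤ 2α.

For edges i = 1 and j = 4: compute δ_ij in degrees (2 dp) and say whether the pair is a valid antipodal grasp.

δ = 25.66°, valid

α = atan 0.25 = 14.04°;  2α = 28.07°
edge 1: e_1 = (+2.74, -0.31);  n_1 = (-0.1124, -0.9937)
edge 4: e_4 = (-1.88, +1.18);  n_4 = (+0.5316, +0.8470)
∠(n_1, n_4) = 154.34°
δ = |180° − 154.34°| = 25.66°
25.66° ≤ 2α = 28.07°  →  valid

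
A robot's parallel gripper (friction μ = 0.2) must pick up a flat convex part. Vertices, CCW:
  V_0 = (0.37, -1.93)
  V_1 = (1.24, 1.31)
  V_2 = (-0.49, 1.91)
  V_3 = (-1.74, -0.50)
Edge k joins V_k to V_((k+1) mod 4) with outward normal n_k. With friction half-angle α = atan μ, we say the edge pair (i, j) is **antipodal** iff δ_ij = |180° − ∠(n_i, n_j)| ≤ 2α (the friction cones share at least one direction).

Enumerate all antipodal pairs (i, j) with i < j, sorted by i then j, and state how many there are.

count = 2; pairs: (0,2), (1,3)

α = atan 0.2 = 11.31°;  2α = 22.62°
n_0 = (+0.9658, -0.2593)
n_1 = (+0.3277, +0.9448)
n_2 = (-0.8877, +0.4604)
n_3 = (-0.5610, -0.8278)
  (0,1): δ = 94.10°  ·
  (0,2): δ = 12.38°  ✓
  (0,3): δ = 70.90°  ·
  (1,2): δ = 98.29°  ·
  (1,3): δ = 15.00°  ✓
  (2,3): δ = 96.71°  ·
antipodal pairs: 2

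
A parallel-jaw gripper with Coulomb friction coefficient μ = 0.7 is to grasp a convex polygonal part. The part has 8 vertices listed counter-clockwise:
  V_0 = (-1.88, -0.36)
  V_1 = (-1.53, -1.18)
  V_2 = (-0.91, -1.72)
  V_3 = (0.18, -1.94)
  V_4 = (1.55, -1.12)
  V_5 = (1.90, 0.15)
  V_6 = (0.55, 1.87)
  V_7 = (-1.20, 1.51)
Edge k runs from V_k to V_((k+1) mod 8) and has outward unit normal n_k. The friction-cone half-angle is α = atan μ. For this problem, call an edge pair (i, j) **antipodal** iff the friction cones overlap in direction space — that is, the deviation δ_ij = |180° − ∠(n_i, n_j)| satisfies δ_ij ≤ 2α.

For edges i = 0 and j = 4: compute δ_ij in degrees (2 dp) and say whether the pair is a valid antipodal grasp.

α = atan 0.7 = 34.99°;  2α = 69.98°
edge 0: e_0 = (+0.35, -0.82);  n_0 = (-0.9197, -0.3926)
edge 4: e_4 = (+0.35, +1.27);  n_4 = (+0.9641, -0.2657)
∠(n_0, n_4) = 141.48°
δ = |180° − 141.48°| = 38.52°
38.52° ≤ 2α = 69.98°  →  valid

δ = 38.52°, valid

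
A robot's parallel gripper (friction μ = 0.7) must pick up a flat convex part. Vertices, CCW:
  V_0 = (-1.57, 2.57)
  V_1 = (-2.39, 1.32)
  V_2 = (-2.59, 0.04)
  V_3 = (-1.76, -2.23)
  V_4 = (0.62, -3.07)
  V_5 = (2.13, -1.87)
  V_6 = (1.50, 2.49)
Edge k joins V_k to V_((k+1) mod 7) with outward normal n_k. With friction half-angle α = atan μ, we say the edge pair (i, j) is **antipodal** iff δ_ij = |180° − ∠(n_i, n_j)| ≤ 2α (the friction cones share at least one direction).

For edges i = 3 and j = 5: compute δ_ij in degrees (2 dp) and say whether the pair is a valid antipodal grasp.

δ = 62.34°, valid

α = atan 0.7 = 34.99°;  2α = 69.98°
edge 3: e_3 = (+2.38, -0.84);  n_3 = (-0.3328, -0.9430)
edge 5: e_5 = (-0.63, +4.36);  n_5 = (+0.9897, +0.1430)
∠(n_3, n_5) = 117.66°
δ = |180° − 117.66°| = 62.34°
62.34° ≤ 2α = 69.98°  →  valid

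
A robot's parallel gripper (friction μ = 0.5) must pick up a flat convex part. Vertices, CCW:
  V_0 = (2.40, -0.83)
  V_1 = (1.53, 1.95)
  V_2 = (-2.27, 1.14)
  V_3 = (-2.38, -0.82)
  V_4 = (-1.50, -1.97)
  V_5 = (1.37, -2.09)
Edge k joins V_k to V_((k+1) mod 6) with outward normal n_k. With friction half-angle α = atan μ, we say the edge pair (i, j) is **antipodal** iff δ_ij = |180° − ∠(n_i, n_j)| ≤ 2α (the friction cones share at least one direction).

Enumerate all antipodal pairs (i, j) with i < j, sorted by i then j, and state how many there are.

count = 5; pairs: (0,2), (0,3), (1,4), (1,5), (2,5)

α = atan 0.5 = 26.57°;  2α = 53.13°
n_0 = (+0.9544, +0.2987)
n_1 = (-0.2085, +0.9780)
n_2 = (-0.9984, +0.0560)
n_3 = (-0.7942, -0.6077)
n_4 = (-0.0418, -0.9991)
n_5 = (+0.7742, -0.6329)
  (0,1): δ = 95.34°  ·
  (0,2): δ = 20.59°  ✓
  (0,3): δ = 20.05°  ✓
  (0,4): δ = 70.23°  ·
  (0,5): δ = 123.36°  ·
  (1,2): δ = 105.25°  ·
  (1,3): δ = 64.61°  ·
  (1,4): δ = 14.43°  ✓
  (1,5): δ = 38.70°  ✓
  (2,3): δ = 139.36°  ·
  (2,4): δ = 89.18°  ·
  (2,5): δ = 36.05°  ✓
  (3,4): δ = 129.82°  ·
  (3,5): δ = 76.69°  ·
  (4,5): δ = 126.87°  ·
antipodal pairs: 5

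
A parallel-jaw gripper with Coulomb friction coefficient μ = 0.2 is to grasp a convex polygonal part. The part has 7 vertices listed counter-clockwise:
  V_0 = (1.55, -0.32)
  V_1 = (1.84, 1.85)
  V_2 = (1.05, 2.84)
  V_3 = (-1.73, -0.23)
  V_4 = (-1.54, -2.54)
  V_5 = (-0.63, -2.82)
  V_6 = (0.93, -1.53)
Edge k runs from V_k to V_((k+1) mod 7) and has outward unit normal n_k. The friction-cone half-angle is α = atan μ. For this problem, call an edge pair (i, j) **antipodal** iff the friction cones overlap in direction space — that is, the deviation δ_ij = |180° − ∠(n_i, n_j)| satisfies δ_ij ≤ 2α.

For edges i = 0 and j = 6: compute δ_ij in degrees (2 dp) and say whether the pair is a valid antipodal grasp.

α = atan 0.2 = 11.31°;  2α = 22.62°
edge 0: e_0 = (+0.29, +2.17);  n_0 = (+0.9912, -0.1325)
edge 6: e_6 = (+0.62, +1.21);  n_6 = (+0.8900, -0.4560)
∠(n_0, n_6) = 19.52°
δ = |180° − 19.52°| = 160.48°
160.48° > 2α = 22.62°  →  invalid

δ = 160.48°, invalid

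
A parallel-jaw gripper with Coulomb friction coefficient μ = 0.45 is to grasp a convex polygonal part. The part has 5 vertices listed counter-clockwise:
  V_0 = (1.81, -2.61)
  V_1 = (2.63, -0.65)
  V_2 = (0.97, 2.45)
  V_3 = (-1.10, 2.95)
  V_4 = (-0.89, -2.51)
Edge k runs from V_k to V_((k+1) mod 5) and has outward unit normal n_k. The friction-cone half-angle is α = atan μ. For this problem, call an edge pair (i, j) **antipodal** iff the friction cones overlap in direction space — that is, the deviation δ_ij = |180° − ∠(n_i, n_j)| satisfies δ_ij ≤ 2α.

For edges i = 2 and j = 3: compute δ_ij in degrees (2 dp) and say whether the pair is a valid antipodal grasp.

α = atan 0.45 = 24.23°;  2α = 48.46°
edge 2: e_2 = (-2.07, +0.50);  n_2 = (+0.2348, +0.9720)
edge 3: e_3 = (+0.21, -5.46);  n_3 = (-0.9993, -0.0384)
∠(n_2, n_3) = 105.78°
δ = |180° − 105.78°| = 74.22°
74.22° > 2α = 48.46°  →  invalid

δ = 74.22°, invalid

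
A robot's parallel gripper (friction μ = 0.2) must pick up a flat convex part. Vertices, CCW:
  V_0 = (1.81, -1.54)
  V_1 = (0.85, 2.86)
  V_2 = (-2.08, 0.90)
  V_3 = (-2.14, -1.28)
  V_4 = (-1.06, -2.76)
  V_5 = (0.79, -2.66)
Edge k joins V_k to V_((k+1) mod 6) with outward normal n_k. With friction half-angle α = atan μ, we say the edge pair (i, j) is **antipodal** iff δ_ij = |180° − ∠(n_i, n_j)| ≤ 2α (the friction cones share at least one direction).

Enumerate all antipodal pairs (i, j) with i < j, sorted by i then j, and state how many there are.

α = atan 0.2 = 11.31°;  2α = 22.62°
n_0 = (+0.9770, +0.2132)
n_1 = (-0.5560, +0.8312)
n_2 = (-0.9996, +0.0275)
n_3 = (-0.8078, -0.5895)
n_4 = (+0.0540, -0.9985)
n_5 = (+0.7393, -0.6733)
  (0,1): δ = 68.53°  ·
  (0,2): δ = 13.88°  ✓
  (0,3): δ = 23.81°  ·
  (0,4): δ = 80.79°  ·
  (0,5): δ = 125.37°  ·
  (1,2): δ = 125.36°  ·
  (1,3): δ = 87.66°  ·
  (1,4): δ = 30.69°  ·
  (1,5): δ = 13.90°  ✓
  (2,3): δ = 142.30°  ·
  (2,4): δ = 85.33°  ·
  (2,5): δ = 40.75°  ·
  (3,4): δ = 123.03°  ·
  (3,5): δ = 78.44°  ·
  (4,5): δ = 135.42°  ·
antipodal pairs: 2

count = 2; pairs: (0,2), (1,5)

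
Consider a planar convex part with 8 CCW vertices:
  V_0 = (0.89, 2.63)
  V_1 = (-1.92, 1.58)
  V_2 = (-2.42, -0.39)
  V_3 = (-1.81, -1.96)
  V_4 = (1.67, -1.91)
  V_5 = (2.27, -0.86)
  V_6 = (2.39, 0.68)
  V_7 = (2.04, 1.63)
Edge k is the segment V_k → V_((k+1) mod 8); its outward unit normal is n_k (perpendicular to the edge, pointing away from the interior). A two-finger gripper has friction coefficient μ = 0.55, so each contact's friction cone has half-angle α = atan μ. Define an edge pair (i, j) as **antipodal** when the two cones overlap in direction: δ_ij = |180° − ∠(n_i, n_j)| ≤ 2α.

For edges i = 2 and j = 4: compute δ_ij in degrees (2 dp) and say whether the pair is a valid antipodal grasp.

α = atan 0.55 = 28.81°;  2α = 57.62°
edge 2: e_2 = (+0.61, -1.57);  n_2 = (-0.9321, -0.3622)
edge 4: e_4 = (+0.60, +1.05);  n_4 = (+0.8682, -0.4961)
∠(n_2, n_4) = 129.02°
δ = |180° − 129.02°| = 50.98°
50.98° ≤ 2α = 57.62°  →  valid

δ = 50.98°, valid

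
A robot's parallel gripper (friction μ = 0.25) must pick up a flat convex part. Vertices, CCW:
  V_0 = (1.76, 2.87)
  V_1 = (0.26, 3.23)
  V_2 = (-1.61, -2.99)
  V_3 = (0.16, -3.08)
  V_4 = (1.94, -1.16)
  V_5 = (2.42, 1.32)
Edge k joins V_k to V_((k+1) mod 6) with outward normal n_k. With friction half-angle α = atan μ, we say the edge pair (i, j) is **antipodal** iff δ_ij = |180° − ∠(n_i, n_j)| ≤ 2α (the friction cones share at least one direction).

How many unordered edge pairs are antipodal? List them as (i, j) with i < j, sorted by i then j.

α = atan 0.25 = 14.04°;  2α = 28.07°
n_0 = (+0.2334, +0.9724)
n_1 = (-0.9577, +0.2879)
n_2 = (-0.0508, -0.9987)
n_3 = (+0.7333, -0.6799)
n_4 = (+0.9818, -0.1900)
n_5 = (+0.9201, +0.3918)
  (0,1): δ = 93.24°  ·
  (0,2): δ = 10.58°  ✓
  (0,3): δ = 60.66°  ·
  (0,4): δ = 92.54°  ·
  (0,5): δ = 126.56°  ·
  (1,2): δ = 76.18°  ·
  (1,3): δ = 26.10°  ✓
  (1,4): δ = 5.78°  ✓
  (1,5): δ = 39.80°  ·
  (2,3): δ = 129.92°  ·
  (2,4): δ = 98.04°  ·
  (2,5): δ = 64.02°  ·
  (3,4): δ = 148.12°  ·
  (3,5): δ = 114.10°  ·
  (4,5): δ = 145.98°  ·
antipodal pairs: 3

count = 3; pairs: (0,2), (1,3), (1,4)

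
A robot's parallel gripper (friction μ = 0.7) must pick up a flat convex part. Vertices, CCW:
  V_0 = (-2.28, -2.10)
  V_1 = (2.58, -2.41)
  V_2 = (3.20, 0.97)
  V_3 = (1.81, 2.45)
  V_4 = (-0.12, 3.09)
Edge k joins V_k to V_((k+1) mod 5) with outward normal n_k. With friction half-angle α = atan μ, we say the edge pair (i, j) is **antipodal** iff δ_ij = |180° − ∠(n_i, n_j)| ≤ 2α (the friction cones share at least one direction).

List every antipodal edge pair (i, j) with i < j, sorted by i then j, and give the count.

count = 4; pairs: (0,2), (0,3), (1,4), (2,4)

α = atan 0.7 = 34.99°;  2α = 69.98°
n_0 = (-0.0637, -0.9980)
n_1 = (+0.9836, -0.1804)
n_2 = (+0.7289, +0.6846)
n_3 = (+0.3148, +0.9492)
n_4 = (-0.9232, +0.3842)
  (0,1): δ = 96.74°  ·
  (0,2): δ = 43.15°  ✓
  (0,3): δ = 14.70°  ✓
  (0,4): δ = 71.05°  ·
  (1,2): δ = 126.40°  ·
  (1,3): δ = 97.95°  ·
  (1,4): δ = 12.20°  ✓
  (2,3): δ = 151.55°  ·
  (2,4): δ = 65.80°  ✓
  (3,4): δ = 94.25°  ·
antipodal pairs: 4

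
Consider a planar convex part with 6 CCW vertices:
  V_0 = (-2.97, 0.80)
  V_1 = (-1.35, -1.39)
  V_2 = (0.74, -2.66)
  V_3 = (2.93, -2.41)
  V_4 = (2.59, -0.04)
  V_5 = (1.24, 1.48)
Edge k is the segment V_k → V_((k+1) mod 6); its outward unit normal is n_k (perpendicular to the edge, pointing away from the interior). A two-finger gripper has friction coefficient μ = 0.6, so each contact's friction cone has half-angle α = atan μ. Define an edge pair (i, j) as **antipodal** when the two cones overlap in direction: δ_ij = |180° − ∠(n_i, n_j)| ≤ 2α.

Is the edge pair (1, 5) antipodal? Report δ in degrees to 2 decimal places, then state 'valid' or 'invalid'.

α = atan 0.6 = 30.96°;  2α = 61.93°
edge 1: e_1 = (+2.09, -1.27);  n_1 = (-0.5193, -0.8546)
edge 5: e_5 = (-4.21, -0.68);  n_5 = (-0.1595, +0.9872)
∠(n_1, n_5) = 139.54°
δ = |180° − 139.54°| = 40.46°
40.46° ≤ 2α = 61.93°  →  valid

δ = 40.46°, valid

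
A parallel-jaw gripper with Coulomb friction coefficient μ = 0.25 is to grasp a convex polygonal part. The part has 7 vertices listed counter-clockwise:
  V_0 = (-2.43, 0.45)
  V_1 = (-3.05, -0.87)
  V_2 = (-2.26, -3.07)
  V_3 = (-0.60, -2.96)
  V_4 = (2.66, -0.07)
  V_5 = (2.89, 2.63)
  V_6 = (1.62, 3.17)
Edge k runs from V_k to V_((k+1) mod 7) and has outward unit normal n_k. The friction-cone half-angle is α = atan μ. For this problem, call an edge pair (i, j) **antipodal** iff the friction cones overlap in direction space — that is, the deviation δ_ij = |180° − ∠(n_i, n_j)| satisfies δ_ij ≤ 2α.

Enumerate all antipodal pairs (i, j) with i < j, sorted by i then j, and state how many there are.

count = 5; pairs: (0,3), (0,4), (1,4), (2,5), (3,6)

α = atan 0.25 = 14.04°;  2α = 28.07°
n_0 = (-0.9051, +0.4251)
n_1 = (-0.9412, -0.3380)
n_2 = (+0.0661, -0.9978)
n_3 = (+0.6634, -0.7483)
n_4 = (+0.9964, -0.0849)
n_5 = (+0.3913, +0.9203)
n_6 = (-0.5575, +0.8302)
  (0,1): δ = 135.09°  ·
  (0,2): δ = 61.05°  ·
  (0,3): δ = 23.28°  ✓
  (0,4): δ = 20.29°  ✓
  (0,5): δ = 92.12°  ·
  (0,6): δ = 149.04°  ·
  (1,2): δ = 105.96°  ·
  (1,3): δ = 68.20°  ·
  (1,4): δ = 24.62°  ✓
  (1,5): δ = 47.21°  ·
  (1,6): δ = 104.13°  ·
  (2,3): δ = 142.23°  ·
  (2,4): δ = 98.66°  ·
  (2,5): δ = 26.83°  ✓
  (2,6): δ = 30.09°  ·
  (3,4): δ = 136.43°  ·
  (3,5): δ = 64.59°  ·
  (3,6): δ = 7.67°  ✓
  (4,5): δ = 108.17°  ·
  (4,6): δ = 51.25°  ·
  (5,6): δ = 123.08°  ·
antipodal pairs: 5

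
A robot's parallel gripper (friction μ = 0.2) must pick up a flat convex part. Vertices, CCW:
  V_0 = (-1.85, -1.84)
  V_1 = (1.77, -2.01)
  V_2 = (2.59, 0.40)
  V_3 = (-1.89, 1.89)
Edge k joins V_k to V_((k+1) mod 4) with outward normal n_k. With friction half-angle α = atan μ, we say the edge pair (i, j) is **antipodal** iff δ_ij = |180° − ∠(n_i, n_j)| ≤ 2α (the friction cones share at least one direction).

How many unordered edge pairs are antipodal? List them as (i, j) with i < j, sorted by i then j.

count = 2; pairs: (0,2), (1,3)

α = atan 0.2 = 11.31°;  2α = 22.62°
n_0 = (-0.0469, -0.9989)
n_1 = (+0.9467, -0.3221)
n_2 = (+0.3156, +0.9489)
n_3 = (-0.9999, -0.0107)
  (0,1): δ = 106.10°  ·
  (0,2): δ = 15.71°  ✓
  (0,3): δ = 93.30°  ·
  (1,2): δ = 89.61°  ·
  (1,3): δ = 19.41°  ✓
  (2,3): δ = 70.99°  ·
antipodal pairs: 2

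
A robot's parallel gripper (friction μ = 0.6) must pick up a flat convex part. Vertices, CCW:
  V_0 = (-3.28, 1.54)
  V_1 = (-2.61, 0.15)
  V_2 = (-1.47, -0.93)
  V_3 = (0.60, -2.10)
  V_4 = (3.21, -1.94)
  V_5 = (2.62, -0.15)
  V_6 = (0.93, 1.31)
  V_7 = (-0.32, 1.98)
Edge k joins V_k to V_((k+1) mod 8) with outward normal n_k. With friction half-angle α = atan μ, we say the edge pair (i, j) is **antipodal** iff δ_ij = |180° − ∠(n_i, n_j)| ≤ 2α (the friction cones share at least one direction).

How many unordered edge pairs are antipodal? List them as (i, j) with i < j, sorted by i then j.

count = 14; pairs: (0,4), (0,5), (0,6), (1,4), (1,5), (1,6), (1,7), (2,4), (2,5), (2,6), (2,7), (3,5), (3,6), (3,7)

α = atan 0.6 = 30.96°;  2α = 61.93°
n_0 = (-0.9008, -0.4342)
n_1 = (-0.6877, -0.7260)
n_2 = (-0.4921, -0.8706)
n_3 = (+0.0612, -0.9981)
n_4 = (+0.9497, +0.3130)
n_5 = (+0.6537, +0.7567)
n_6 = (+0.4724, +0.8814)
n_7 = (-0.1470, +0.9891)
  (0,1): δ = 159.19°  ·
  (0,2): δ = 145.21°  ·
  (0,3): δ = 112.23°  ·
  (0,4): δ = 7.49°  ✓
  (0,5): δ = 23.44°  ✓
  (0,6): δ = 36.07°  ✓
  (0,7): δ = 72.72°  ·
  (1,2): δ = 166.02°  ·
  (1,3): δ = 133.04°  ·
  (1,4): δ = 28.31°  ✓
  (1,5): δ = 2.63°  ✓
  (1,6): δ = 15.26°  ✓
  (1,7): δ = 51.91°  ✓
  (2,3): δ = 147.02°  ·
  (2,4): δ = 42.28°  ✓
  (2,5): δ = 11.35°  ✓
  (2,6): δ = 1.28°  ✓
  (2,7): δ = 37.93°  ✓
  (3,4): δ = 75.27°  ·
  (3,5): δ = 44.33°  ✓
  (3,6): δ = 31.70°  ✓
  (3,7): δ = 4.95°  ✓
  (4,5): δ = 149.07°  ·
  (4,6): δ = 136.43°  ·
  (4,7): δ = 99.79°  ·
  (5,6): δ = 167.37°  ·
  (5,7): δ = 130.72°  ·
  (6,7): δ = 143.35°  ·
antipodal pairs: 14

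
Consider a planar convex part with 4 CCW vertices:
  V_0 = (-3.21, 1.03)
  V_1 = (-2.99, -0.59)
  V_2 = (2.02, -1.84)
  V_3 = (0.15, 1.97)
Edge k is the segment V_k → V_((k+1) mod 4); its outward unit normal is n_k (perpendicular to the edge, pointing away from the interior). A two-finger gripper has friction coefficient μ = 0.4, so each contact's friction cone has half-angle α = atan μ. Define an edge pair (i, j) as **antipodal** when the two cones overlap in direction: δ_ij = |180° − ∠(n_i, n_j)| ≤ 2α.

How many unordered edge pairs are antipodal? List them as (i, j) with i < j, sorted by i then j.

α = atan 0.4 = 21.80°;  2α = 43.60°
n_0 = (-0.9909, -0.1346)
n_1 = (-0.2421, -0.9703)
n_2 = (+0.8977, +0.4406)
n_3 = (-0.2694, +0.9630)
  (0,1): δ = 111.74°  ·
  (0,2): δ = 18.41°  ✓
  (0,3): δ = 97.90°  ·
  (1,2): δ = 49.85°  ·
  (1,3): δ = 29.64°  ✓
  (2,3): δ = 100.51°  ·
antipodal pairs: 2

count = 2; pairs: (0,2), (1,3)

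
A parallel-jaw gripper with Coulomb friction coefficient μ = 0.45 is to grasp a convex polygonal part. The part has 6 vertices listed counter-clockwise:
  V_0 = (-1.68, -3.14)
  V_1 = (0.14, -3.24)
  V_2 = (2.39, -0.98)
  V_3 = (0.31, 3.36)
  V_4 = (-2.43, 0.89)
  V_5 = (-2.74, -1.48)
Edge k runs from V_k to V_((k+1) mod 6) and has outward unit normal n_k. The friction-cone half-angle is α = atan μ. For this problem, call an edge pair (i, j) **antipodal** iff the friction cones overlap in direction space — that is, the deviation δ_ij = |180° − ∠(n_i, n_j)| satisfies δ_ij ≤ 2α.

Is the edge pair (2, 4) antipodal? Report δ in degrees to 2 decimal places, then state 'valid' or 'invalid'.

δ = 33.06°, valid

α = atan 0.45 = 24.23°;  2α = 48.46°
edge 2: e_2 = (-2.08, +4.34);  n_2 = (+0.9018, +0.4322)
edge 4: e_4 = (-0.31, -2.37);  n_4 = (-0.9916, +0.1297)
∠(n_2, n_4) = 146.94°
δ = |180° − 146.94°| = 33.06°
33.06° ≤ 2α = 48.46°  →  valid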